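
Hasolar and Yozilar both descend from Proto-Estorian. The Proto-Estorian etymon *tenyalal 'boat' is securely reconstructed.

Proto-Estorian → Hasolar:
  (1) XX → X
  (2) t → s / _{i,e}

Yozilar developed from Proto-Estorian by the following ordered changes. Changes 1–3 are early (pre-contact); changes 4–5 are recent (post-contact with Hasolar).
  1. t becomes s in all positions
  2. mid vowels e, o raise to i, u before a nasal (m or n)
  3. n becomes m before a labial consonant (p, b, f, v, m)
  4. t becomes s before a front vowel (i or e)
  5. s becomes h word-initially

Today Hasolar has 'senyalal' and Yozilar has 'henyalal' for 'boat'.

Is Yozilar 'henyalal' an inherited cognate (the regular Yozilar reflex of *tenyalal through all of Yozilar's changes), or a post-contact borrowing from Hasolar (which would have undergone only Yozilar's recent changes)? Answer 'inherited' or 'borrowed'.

If inherited, *tenyalal would pass through all of Yozilar's changes:
Yozilar: *tenyalal
  tenyalal → senyalal   [unconditioned shift]
  senyalal → sinyalal   [pre-nasal raising]
  sinyalal (rule 3 does not apply)
  sinyalal (rule 4 does not apply)
  sinyalal → hinyalal   [debuccalisation]
  giving Yozilar hinyalal.
If borrowed from Hasolar 'senyalal' after the early changes, it would undergo only the recent ones:
  rule 4 (palatalisation): no change (senyalal)
  rule 5 (debuccalisation): senyalal → henyalal
  ⇒ as a loan: henyalal
Yozilar 'henyalal' matches the loan outcome 'henyalal', not the inherited 'hinyalal' — it skipped the early Yozilar changes, so it was borrowed from Hasolar.

borrowed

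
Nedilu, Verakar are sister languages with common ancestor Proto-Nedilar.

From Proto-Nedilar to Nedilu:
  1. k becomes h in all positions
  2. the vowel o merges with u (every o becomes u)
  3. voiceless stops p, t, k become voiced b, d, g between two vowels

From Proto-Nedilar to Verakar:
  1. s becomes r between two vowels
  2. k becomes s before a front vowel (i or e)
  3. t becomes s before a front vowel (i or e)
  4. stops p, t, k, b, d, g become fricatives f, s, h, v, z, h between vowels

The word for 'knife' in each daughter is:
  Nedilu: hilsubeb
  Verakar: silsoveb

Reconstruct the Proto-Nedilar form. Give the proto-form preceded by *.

*kilsobeb

Position 5: Nedilu has u, Verakar has o. Verakar preserves o here (none of its changes turn any other segment into o), so the proto-segment is *o.
Position 1: Nedilu has h, Verakar has s. Taking the neighbouring segments as reconstructed: Nedilu h could go back to *k or *h; Verakar s could go back to *t or *k or *s — the one source consistent with every daughter is *k.
Continuing position by position gives *kilsobeb; check it forward:
Nedilu: *kilsobeb > hilsobeb > hilsubeb  (by unconditioned shift, vowel merger)
Verakar: start from *kilsobeb.
  rule 1: no change — kilsobeb
  rule 2 (palatalisation): kilsobeb → silsobeb
  rule 3: no change — silsobeb
  rule 4 (intervocalic lenition): silsobeb → silsoveb
  ⇒ Verakar silsoveb
No other proto-form is consistent with every reflex, so the reconstruction is *kilsobeb.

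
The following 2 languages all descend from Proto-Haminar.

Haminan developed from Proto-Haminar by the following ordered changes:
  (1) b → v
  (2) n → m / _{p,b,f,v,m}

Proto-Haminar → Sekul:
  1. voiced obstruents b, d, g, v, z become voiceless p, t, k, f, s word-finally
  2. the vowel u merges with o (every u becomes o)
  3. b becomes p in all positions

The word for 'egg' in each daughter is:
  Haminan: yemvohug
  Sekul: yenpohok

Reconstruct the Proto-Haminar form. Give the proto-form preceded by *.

Position 3: Haminan has m, Sekul has n. Sekul preserves n here (none of its changes turn any other segment into n), so the proto-segment is *n.
Position 7: Haminan has u, Sekul has o. Haminan preserves u here (none of its changes turn any other segment into u), so the proto-segment is *u.
This points to *yenbohug. Verify forward in each daughter:
Haminan: start from *yenbohug.
  rule 1 (unconditioned shift): yenbohug → yenvohug
  rule 2 (nasal place assimilation): yenvohug → yemvohug
  ⇒ Haminan yemvohug
Sekul: start from *yenbohug.
  rule 1 (final devoicing): yenbohug → yenbohuk
  rule 2 (vowel merger): yenbohuk → yenbohok
  rule 3 (unconditioned shift): yenbohok → yenpohok
  ⇒ Sekul yenpohok
No other proto-form is consistent with every reflex, so the reconstruction is *yenbohug.

*yenbohug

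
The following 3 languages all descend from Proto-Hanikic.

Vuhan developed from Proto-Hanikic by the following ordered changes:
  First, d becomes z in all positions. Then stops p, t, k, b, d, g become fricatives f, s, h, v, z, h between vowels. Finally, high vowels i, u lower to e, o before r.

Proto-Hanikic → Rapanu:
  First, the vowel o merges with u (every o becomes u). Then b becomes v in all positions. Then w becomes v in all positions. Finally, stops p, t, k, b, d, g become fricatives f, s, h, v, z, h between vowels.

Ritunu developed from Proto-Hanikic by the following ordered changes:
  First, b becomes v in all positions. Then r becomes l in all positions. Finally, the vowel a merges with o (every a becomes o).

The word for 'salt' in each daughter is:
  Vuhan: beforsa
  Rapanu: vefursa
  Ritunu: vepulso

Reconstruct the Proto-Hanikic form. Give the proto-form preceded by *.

Position 7: Vuhan has a, Rapanu has a, Ritunu has o. Vuhan preserves a here (none of its changes turn any other segment into a), so the proto-segment is *a.
Position 1: Vuhan has b, Rapanu has v, Ritunu has v. Vuhan preserves b here (none of its changes turn any other segment into b), so the proto-segment is *b.
Continuing position by position gives *bepursa; check it forward:
Vuhan: *bepursa
  bepursa (rule 1 does not apply)
  bepursa → befursa   [intervocalic lenition]
  befursa → beforsa   [pre-rhotic lowering]
  giving Vuhan beforsa.
Rapanu: *bepursa
  bepursa (rule 1 does not apply)
  bepursa → vepursa   [unconditioned shift]
  vepursa (rule 3 does not apply)
  vepursa → vefursa   [intervocalic lenition]
  giving Rapanu vefursa.
Ritunu: *bepursa
  bepursa → vepursa   [unconditioned shift]
  vepursa → vepulsa   [unconditioned shift]
  vepulsa → vepulso   [vowel merger]
  giving Ritunu vepulso.
No other proto-form is consistent with every reflex, so the reconstruction is *bepursa.

*bepursa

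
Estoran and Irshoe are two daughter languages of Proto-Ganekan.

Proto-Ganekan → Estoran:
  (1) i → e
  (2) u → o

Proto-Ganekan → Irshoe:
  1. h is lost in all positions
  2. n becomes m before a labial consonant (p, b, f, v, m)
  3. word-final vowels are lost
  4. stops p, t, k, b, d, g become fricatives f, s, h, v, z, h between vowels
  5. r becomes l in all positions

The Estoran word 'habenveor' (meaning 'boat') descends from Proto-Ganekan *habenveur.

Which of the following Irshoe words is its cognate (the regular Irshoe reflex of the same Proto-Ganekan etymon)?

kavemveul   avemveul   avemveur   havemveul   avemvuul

avemveul

Irshoe: start from *habenveur.
  rule 1 (h-loss): habenveur → abenveur
  rule 2 (nasal place assimilation): abenveur → abemveur
  rule 3: no change — abemveur
  rule 4 (intervocalic lenition): abemveur → avemveur
  rule 5 (unconditioned shift): avemveur → avemveul
  ⇒ Irshoe avemveul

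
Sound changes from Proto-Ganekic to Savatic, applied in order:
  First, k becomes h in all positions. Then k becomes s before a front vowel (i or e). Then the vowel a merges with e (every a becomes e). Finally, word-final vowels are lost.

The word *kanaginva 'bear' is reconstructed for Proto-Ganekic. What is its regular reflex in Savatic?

Savatic: *kanaginva
  kanaginva → hanaginva   [unconditioned shift]
  hanaginva (rule 2 does not apply)
  hanaginva → heneginve   [vowel merger]
  heneginve → heneginv   [apocope]
  giving Savatic heneginv.

heneginv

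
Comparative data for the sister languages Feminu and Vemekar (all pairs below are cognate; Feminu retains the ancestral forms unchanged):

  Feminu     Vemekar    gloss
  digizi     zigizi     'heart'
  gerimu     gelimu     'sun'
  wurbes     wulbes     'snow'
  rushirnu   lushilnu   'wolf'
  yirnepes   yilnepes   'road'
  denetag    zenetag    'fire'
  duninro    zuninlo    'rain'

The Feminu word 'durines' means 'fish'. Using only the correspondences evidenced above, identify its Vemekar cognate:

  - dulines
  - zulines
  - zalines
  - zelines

duninro ~ zuninlo — Feminu d corresponds to Vemekar z word-initially before a back vowel.
gerimu ~ gelimu — Feminu r corresponds to Vemekar l between vowels (before a front vowel).
Applying these to Feminu 'durines':
  durines → zurines   (d→z word-initially before a back vowel)
  zurines → zulines   (r→l between vowels (before a front vowel))
So the Vemekar cognate is 'zulines'.

zulines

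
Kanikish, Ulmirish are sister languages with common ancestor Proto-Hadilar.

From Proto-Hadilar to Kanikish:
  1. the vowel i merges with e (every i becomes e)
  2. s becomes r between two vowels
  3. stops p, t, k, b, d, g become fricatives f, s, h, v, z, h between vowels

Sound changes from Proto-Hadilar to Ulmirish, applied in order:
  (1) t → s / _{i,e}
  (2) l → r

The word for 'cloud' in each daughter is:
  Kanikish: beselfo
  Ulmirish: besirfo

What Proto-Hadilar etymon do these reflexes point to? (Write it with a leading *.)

*betilfo

Position 5: Kanikish has l, Ulmirish has r. Kanikish preserves l here (none of its changes turn any other segment into l), so the proto-segment is *l.
Position 3: Kanikish has s, Ulmirish has s. Taking the neighbouring segments as reconstructed: Kanikish s can only go back to *t; Ulmirish s could go back to *t or *s — the one source consistent with every daughter is *t.
This points to *betilfo. Verify forward in each daughter:
Kanikish: start from *betilfo.
  rule 1 (vowel merger): betilfo → betelfo
  rule 2: no change — betelfo
  rule 3 (intervocalic lenition): betelfo → beselfo
  ⇒ Kanikish beselfo
Ulmirish: start from *betilfo.
  rule 1 (palatalisation): betilfo → besilfo
  rule 2 (unconditioned shift): besilfo → besirfo
  ⇒ Ulmirish besirfo
*betilfo is the unique common source.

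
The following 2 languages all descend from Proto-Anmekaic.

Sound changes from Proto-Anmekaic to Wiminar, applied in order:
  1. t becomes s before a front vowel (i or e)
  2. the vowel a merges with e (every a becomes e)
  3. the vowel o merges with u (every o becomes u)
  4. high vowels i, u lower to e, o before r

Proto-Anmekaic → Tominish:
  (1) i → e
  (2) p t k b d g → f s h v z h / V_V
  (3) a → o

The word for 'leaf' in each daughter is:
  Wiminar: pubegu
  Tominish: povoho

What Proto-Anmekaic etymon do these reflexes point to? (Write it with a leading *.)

*pobago

Position 5: Wiminar has g, Tominish has h. Wiminar preserves g here (none of its changes turn any other segment into g), so the proto-segment is *g.
Position 6: Wiminar has u, Tominish has o. Taking the neighbouring segments as reconstructed: Wiminar u could go back to *o or *u; Tominish o could go back to *a or *o — the one source consistent with every daughter is *o.
Position 2: Wiminar has u, Tominish has o. Taking the neighbouring segments as reconstructed: Wiminar u could go back to *o or *u; Tominish o could go back to *a or *o — the one source consistent with every daughter is *o.
Verify the candidate proto-form against each daughter:
Wiminar: start from *pobago.
  rule 1: no change — pobago
  rule 2 (vowel merger): pobago → pobego
  rule 3 (vowel merger): pobego → pubegu
  rule 4: no change — pubegu
  ⇒ Wiminar pubegu
Tominish: start from *pobago.
  rule 1: no change — pobago
  rule 2 (intervocalic lenition): pobago → povaho
  rule 3 (vowel merger): povaho → povoho
  ⇒ Tominish povoho
No other proto-form is consistent with every reflex, so the reconstruction is *pobago.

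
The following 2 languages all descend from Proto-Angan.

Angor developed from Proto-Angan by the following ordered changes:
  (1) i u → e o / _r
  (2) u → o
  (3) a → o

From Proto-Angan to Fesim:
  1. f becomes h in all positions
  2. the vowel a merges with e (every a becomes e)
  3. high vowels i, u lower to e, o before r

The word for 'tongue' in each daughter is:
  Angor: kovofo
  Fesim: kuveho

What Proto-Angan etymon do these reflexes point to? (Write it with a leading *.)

Position 2: Angor has o, Fesim has u. Fesim preserves u here (none of its changes turn any other segment into u), so the proto-segment is *u.
Position 4: Angor has o, Fesim has e. Taking the neighbouring segments as reconstructed: Angor o could go back to *a or *o or *u; Fesim e could go back to *a or *e — the one source consistent with every daughter is *a.
Continuing position by position gives *kuvafo; check it forward:
Angor: start from *kuvafo.
  rule 1: no change — kuvafo
  rule 2 (vowel merger): kuvafo → kovafo
  rule 3 (vowel merger): kovafo → kovofo
  ⇒ Angor kovofo
Fesim: *kuvafo > kuvaho > kuveho  (by unconditioned shift, vowel merger)
No other proto-form is consistent with every reflex, so the reconstruction is *kuvafo.

*kuvafo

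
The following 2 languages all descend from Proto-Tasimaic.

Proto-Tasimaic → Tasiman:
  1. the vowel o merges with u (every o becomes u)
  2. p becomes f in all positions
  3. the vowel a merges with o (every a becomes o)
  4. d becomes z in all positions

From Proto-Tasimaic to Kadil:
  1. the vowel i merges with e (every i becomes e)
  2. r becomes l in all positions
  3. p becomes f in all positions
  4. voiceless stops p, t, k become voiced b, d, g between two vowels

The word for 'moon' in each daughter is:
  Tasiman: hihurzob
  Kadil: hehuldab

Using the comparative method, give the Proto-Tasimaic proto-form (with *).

*hihurdab

Position 5: Tasiman has r, Kadil has l. Tasiman preserves r here (none of its changes turn any other segment into r), so the proto-segment is *r.
Position 7: Tasiman has o, Kadil has a. Kadil preserves a here (none of its changes turn any other segment into a), so the proto-segment is *a.
Continuing position by position gives *hihurdab; check it forward:
Tasiman: *hihurdab > hihurdob > hihurzob  (by vowel merger, unconditioned shift)
Kadil: *hihurdab > hehurdab > hehuldab  (by vowel merger, unconditioned shift)
No other proto-form is consistent with every reflex, so the reconstruction is *hihurdab.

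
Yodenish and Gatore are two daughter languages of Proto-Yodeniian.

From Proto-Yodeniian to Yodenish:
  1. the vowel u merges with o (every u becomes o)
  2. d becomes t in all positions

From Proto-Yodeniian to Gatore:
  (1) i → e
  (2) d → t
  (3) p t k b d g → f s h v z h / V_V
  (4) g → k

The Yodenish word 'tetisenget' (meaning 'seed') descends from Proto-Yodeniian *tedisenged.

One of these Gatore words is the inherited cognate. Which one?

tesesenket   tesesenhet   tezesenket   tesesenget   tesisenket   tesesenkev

tesesenket

Gatore: *tedisenged > tedesenged > tetesenget > tesesenget > tesesenket  (by vowel merger, unconditioned shift, intervocalic lenition, unconditioned shift)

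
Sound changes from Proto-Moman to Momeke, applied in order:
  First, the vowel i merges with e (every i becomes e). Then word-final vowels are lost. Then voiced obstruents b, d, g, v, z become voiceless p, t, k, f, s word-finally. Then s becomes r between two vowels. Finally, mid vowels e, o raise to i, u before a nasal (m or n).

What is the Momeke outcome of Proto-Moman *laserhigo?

Momeke: *laserhigo
  laserhigo → laserhego   [vowel merger]
  laserhego → laserheg   [apocope]
  laserheg → laserhek   [final devoicing]
  laserhek → larerhek   [rhotacism]
  larerhek (rule 5 does not apply)
  giving Momeke larerhek.

larerhek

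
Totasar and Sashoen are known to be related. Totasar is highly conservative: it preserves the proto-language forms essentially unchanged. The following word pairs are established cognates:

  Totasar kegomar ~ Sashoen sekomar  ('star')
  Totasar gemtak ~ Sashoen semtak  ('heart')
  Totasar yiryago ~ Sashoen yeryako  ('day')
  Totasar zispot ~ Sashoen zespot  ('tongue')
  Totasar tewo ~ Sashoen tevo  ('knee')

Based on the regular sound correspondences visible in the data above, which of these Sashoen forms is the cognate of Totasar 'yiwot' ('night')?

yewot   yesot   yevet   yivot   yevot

yevot

zispot ~ zespot — Totasar i corresponds to Sashoen e after a consonant, before a consonant other than r, m, n, p, b, f, v.
tewo ~ tevo — Totasar w corresponds to Sashoen v between vowels (before a back vowel).
Applying these to Totasar 'yiwot':
  yiwot → yewot   (i→e after a consonant, before a consonant other than r, m, n, p, b, f, v)
  yewot → yevot   (w→v between vowels (before a back vowel))
So the Sashoen cognate is 'yevot'.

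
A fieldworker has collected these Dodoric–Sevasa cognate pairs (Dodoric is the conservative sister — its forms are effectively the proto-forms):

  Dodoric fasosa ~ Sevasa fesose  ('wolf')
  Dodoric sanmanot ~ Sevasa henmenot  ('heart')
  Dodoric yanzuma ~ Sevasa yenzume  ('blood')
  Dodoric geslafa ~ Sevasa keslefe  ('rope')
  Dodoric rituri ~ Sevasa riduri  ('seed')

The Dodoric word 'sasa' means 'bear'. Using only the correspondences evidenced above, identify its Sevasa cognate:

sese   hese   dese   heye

sanmanot ~ henmenot — Dodoric s corresponds to Sevasa h word-initially before a back vowel.
fasosa ~ fesose — Dodoric a corresponds to Sevasa e after a consonant, before a consonant other than r, m, n, p, b, f, v.
fasosa ~ fesose, yanzuma ~ yenzume — Dodoric a corresponds to Sevasa e word-finally.
Applying these to Dodoric 'sasa':
  sasa → hasa   (s→h word-initially before a back vowel)
  hasa → hesa   (a→e after a consonant, before a consonant other than r, m, n, p, b, f, v)
  hesa → hese   (a→e word-finally)
So the Sevasa cognate is 'hese'.

hese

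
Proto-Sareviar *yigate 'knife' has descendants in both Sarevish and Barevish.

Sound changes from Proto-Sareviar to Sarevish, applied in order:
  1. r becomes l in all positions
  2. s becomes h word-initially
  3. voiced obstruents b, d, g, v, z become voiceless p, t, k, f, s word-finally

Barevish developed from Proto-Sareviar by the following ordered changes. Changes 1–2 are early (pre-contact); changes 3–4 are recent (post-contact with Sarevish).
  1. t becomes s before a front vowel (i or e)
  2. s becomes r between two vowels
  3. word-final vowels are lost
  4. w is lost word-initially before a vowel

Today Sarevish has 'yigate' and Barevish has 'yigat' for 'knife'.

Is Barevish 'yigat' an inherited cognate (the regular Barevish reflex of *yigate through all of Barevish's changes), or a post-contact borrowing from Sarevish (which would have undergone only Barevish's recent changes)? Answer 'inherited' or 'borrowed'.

If inherited, *yigate would pass through all of Barevish's changes:
Barevish: *yigate > yigase > yigare > yigar  (by palatalisation, rhotacism, apocope)
If borrowed from Sarevish 'yigate' after the early changes, it would undergo only the recent ones:
  rule 3 (apocope): yigate → yigat
  rule 4 (glide loss): no change (yigat)
  ⇒ as a loan: yigat
Barevish 'yigat' matches the loan outcome 'yigat', not the inherited 'yigar' — it skipped the early Barevish changes, so it was borrowed from Sarevish.

borrowed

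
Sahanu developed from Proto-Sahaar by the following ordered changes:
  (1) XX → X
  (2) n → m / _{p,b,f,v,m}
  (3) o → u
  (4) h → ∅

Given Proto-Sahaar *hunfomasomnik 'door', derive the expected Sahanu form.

Sahanu: start from *hunfomasomnik.
  rule 1: no change — hunfomasomnik
  rule 2 (nasal place assimilation): hunfomasomnik → humfomasomnik
  rule 3 (vowel merger): humfomasomnik → humfumasumnik
  rule 4 (h-loss): humfumasumnik → umfumasumnik
  ⇒ Sahanu umfumasumnik

umfumasumnik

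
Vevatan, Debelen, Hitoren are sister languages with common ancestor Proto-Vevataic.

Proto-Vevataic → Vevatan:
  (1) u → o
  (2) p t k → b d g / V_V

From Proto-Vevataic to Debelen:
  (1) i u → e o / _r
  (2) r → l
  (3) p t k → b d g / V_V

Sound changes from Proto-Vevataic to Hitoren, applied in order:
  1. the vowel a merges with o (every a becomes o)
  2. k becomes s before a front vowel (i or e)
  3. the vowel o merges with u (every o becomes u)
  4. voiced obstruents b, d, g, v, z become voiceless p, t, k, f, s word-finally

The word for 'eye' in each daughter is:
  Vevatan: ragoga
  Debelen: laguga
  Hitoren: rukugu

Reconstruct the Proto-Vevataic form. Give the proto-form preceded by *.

Position 3: Vevatan has g, Debelen has g, Hitoren has k. Taking the neighbouring segments as reconstructed: Vevatan g could go back to *k or *g; Debelen g could go back to *k or *g; Hitoren k can only go back to *k — the one source consistent with every daughter is *k.
Position 2: Vevatan has a, Debelen has a, Hitoren has u. Vevatan preserves a here (none of its changes turn any other segment into a), so the proto-segment is *a.
Continuing position by position gives *rakuga; check it forward:
Vevatan: start from *rakuga.
  rule 1 (vowel merger): rakuga → rakoga
  rule 2 (intervocalic voicing): rakoga → ragoga
  ⇒ Vevatan ragoga
Debelen: *rakuga > lakuga > laguga  (by unconditioned shift, intervocalic voicing)
Hitoren: *rakuga > rokugo > rukugu  (by vowel merger, vowel merger)
*rakuga is the unique common source.

*rakuga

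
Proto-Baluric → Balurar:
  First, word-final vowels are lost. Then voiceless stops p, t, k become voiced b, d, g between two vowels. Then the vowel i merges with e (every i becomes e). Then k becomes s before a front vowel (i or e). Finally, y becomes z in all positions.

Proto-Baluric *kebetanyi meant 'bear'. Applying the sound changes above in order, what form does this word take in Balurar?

Balurar: start from *kebetanyi.
  rule 1 (apocope): kebetanyi → kebetany
  rule 2 (intervocalic voicing): kebetany → kebedany
  rule 3: no change — kebedany
  rule 4 (palatalisation): kebedany → sebedany
  rule 5 (unconditioned shift): sebedany → sebedanz
  ⇒ Balurar sebedanz

sebedanz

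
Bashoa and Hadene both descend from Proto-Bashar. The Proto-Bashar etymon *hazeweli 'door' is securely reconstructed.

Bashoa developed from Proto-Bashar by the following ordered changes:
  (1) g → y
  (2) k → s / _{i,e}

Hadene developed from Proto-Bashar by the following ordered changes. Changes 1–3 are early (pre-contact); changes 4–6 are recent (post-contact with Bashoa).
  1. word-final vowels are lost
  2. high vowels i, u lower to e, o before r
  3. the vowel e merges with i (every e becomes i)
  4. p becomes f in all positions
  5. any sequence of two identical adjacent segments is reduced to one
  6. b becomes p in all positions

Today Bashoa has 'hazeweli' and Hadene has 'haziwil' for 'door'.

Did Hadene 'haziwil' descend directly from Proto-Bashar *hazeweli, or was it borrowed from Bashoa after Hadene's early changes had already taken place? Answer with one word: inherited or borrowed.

If inherited, *hazeweli would pass through all of Hadene's changes:
Hadene: *hazeweli > hazewel > haziwil  (by apocope, vowel merger)
If borrowed from Bashoa 'hazeweli' after the early changes, it would undergo only the recent ones:
  rule 4 (unconditioned shift): no change (hazeweli)
  rule 5 (degemination): no change (hazeweli)
  rule 6 (unconditioned shift): no change (hazeweli)
  ⇒ as a loan: hazeweli
Hadene 'haziwil' matches the inherited outcome exactly, so it is an inherited cognate, not a loan.

inherited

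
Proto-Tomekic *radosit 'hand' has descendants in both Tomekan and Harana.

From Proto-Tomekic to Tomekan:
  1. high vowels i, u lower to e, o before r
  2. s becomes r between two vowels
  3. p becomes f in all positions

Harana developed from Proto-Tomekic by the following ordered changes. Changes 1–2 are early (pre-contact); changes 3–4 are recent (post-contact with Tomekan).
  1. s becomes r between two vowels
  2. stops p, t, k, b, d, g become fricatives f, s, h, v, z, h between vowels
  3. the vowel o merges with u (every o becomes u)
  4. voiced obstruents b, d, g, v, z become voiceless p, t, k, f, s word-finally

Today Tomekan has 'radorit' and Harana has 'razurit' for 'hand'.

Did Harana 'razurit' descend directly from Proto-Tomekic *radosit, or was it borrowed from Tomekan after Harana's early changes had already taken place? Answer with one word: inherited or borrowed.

inherited

If inherited, *radosit would pass through all of Harana's changes:
Harana: *radosit
  radosit → radorit   [rhotacism]
  radorit → razorit   [intervocalic lenition]
  razorit → razurit   [vowel merger]
  razurit (rule 4 does not apply)
  giving Harana razurit.
If borrowed from Tomekan 'radorit' after the early changes, it would undergo only the recent ones:
  rule 3 (vowel merger): radorit → radurit
  rule 4 (final devoicing): no change (radurit)
  ⇒ as a loan: radurit
Harana 'razurit' matches the inherited outcome exactly, so it is an inherited cognate, not a loan.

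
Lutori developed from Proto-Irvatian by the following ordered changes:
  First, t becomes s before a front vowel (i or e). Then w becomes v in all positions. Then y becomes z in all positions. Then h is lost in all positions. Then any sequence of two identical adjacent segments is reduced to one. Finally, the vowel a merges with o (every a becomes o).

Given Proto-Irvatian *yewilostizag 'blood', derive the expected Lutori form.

Lutori: *yewilostizag
  yewilostizag → yewilossizag   [palatalisation]
  yewilossizag → yevilossizag   [unconditioned shift]
  yevilossizag → zevilossizag   [unconditioned shift]
  zevilossizag (rule 4 does not apply)
  zevilossizag → zevilosizag   [degemination]
  zevilosizag → zevilosizog   [vowel merger]
  giving Lutori zevilosizog.

zevilosizog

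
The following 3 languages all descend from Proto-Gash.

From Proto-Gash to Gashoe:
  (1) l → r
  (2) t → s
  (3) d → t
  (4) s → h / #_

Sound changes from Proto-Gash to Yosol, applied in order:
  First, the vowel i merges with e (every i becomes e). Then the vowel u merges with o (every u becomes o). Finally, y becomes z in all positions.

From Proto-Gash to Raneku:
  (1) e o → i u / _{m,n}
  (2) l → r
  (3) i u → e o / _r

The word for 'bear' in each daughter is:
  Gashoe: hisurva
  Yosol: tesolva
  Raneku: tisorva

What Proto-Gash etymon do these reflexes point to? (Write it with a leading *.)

*tisulva

Position 1: Gashoe has h, Yosol has t, Raneku has t. Yosol preserves t here (none of its changes turn any other segment into t), so the proto-segment is *t.
Position 5: Gashoe has r, Yosol has l, Raneku has r. Yosol preserves l here (none of its changes turn any other segment into l), so the proto-segment is *l.
Verify the candidate proto-form against each daughter:
Gashoe: *tisulva
  tisulva → tisurva   [unconditioned shift]
  tisurva → sisurva   [unconditioned shift]
  sisurva (rule 3 does not apply)
  sisurva → hisurva   [debuccalisation]
  giving Gashoe hisurva.
Yosol: *tisulva
  tisulva → tesulva   [vowel merger]
  tesulva → tesolva   [vowel merger]
  tesolva (rule 3 does not apply)
  giving Yosol tesolva.
Raneku: *tisulva > tisurva > tisorva  (by unconditioned shift, pre-rhotic lowering)
No other proto-form is consistent with every reflex, so the reconstruction is *tisulva.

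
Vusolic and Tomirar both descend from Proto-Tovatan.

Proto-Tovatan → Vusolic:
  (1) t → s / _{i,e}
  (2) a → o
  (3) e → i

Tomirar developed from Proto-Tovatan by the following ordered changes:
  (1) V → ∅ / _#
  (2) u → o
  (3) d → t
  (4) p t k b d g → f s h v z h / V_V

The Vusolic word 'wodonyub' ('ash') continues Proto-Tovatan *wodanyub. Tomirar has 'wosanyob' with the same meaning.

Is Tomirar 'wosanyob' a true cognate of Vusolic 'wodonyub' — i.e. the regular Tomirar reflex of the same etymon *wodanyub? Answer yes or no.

yes

Derive the expected Tomirar reflex of *wodanyub:
Tomirar: *wodanyub
  wodanyub (rule 1 does not apply)
  wodanyub → wodanyob   [vowel merger]
  wodanyob → wotanyob   [unconditioned shift]
  wotanyob → wosanyob   [intervocalic lenition]
  giving Tomirar wosanyob.
Tomirar 'wosanyob' matches the regular reflex exactly, so the pair is cognate.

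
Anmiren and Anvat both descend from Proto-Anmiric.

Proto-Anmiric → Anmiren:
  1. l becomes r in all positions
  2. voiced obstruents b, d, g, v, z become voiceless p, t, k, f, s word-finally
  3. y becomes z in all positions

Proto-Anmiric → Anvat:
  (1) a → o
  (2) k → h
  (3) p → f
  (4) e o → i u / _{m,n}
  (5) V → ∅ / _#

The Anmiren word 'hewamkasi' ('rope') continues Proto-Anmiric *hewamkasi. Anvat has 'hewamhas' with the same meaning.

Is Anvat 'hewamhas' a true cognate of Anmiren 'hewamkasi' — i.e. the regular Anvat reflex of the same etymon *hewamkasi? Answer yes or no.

Derive the expected Anvat reflex of *hewamkasi:
Anvat: *hewamkasi > hewomkosi > hewomhosi > hewumhosi > hewumhos  (by vowel merger, unconditioned shift, pre-nasal raising, apocope)
The regular Anvat reflex would be 'hewumhos', but the attested form is 'hewamhas'. The correspondence is irregular, so they are not cognates (the Anvat form has a different source).

no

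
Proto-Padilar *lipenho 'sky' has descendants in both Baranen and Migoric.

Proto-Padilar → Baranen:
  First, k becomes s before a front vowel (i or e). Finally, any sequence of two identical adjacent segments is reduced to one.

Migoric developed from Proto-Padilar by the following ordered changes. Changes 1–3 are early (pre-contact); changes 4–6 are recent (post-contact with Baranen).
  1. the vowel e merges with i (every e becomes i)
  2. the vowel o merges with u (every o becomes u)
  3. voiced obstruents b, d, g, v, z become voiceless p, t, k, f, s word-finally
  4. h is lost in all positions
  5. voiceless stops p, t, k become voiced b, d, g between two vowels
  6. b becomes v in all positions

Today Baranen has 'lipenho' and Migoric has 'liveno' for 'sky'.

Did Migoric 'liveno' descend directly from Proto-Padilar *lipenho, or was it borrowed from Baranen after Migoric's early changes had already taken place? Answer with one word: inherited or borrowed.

If inherited, *lipenho would pass through all of Migoric's changes:
Migoric: *lipenho
  lipenho → lipinho   [vowel merger]
  lipinho → lipinhu   [vowel merger]
  lipinhu (rule 3 does not apply)
  lipinhu → lipinu   [h-loss]
  lipinu → libinu   [intervocalic voicing]
  libinu → livinu   [unconditioned shift]
  giving Migoric livinu.
If borrowed from Baranen 'lipenho' after the early changes, it would undergo only the recent ones:
  rule 4 (h-loss): lipenho → lipeno
  rule 5 (intervocalic voicing): lipeno → libeno
  rule 6 (unconditioned shift): libeno → liveno
  ⇒ as a loan: liveno
Migoric 'liveno' matches the loan outcome 'liveno', not the inherited 'livinu' — it skipped the early Migoric changes, so it was borrowed from Baranen.

borrowed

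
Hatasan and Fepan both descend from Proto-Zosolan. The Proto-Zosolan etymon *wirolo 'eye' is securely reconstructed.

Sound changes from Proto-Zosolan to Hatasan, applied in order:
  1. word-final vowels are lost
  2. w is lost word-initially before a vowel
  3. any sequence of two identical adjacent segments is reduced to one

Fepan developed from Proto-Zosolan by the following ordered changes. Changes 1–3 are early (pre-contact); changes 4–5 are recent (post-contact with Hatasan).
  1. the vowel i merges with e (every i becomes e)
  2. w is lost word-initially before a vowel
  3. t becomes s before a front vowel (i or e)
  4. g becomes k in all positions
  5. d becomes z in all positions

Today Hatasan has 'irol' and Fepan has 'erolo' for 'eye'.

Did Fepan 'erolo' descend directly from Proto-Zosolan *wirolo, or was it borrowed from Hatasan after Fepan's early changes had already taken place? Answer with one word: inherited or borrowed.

inherited

If inherited, *wirolo would pass through all of Fepan's changes:
Fepan: start from *wirolo.
  rule 1 (vowel merger): wirolo → werolo
  rule 2 (glide loss): werolo → erolo
  rule 3: no change — erolo
  rule 4: no change — erolo
  rule 5: no change — erolo
  ⇒ Fepan erolo
If borrowed from Hatasan 'irol' after the early changes, it would undergo only the recent ones:
  rule 4 (unconditioned shift): no change (irol)
  rule 5 (unconditioned shift): no change (irol)
  ⇒ as a loan: irol
Fepan 'erolo' matches the inherited outcome exactly, so it is an inherited cognate, not a loan.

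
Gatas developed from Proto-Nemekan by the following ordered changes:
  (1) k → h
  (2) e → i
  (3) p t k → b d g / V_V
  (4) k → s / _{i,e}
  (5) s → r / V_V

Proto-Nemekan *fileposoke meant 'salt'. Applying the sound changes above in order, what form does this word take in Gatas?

Gatas: *fileposoke > fileposohe > filiposohi > filibosohi > filiborohi  (by unconditioned shift, vowel merger, intervocalic voicing, rhotacism)

filiborohi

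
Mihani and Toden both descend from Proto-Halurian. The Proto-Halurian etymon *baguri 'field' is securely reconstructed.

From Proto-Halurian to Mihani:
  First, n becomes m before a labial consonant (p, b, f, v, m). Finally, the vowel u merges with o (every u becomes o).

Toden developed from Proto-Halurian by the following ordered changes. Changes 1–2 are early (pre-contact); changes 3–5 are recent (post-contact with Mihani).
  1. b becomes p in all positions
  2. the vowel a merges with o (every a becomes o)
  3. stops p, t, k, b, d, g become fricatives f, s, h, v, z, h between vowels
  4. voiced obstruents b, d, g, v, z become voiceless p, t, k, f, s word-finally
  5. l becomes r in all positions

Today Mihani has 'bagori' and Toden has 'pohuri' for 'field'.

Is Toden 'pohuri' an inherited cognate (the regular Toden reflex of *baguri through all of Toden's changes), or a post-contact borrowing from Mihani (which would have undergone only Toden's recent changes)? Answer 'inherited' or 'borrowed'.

If inherited, *baguri would pass through all of Toden's changes:
Toden: *baguri
  baguri → paguri   [unconditioned shift]
  paguri → poguri   [vowel merger]
  poguri → pohuri   [intervocalic lenition]
  pohuri (rule 4 does not apply)
  pohuri (rule 5 does not apply)
  giving Toden pohuri.
If borrowed from Mihani 'bagori' after the early changes, it would undergo only the recent ones:
  rule 3 (intervocalic lenition): bagori → bahori
  rule 4 (final devoicing): no change (bahori)
  rule 5 (unconditioned shift): no change (bahori)
  ⇒ as a loan: bahori
Toden 'pohuri' matches the inherited outcome exactly, so it is an inherited cognate, not a loan.

inherited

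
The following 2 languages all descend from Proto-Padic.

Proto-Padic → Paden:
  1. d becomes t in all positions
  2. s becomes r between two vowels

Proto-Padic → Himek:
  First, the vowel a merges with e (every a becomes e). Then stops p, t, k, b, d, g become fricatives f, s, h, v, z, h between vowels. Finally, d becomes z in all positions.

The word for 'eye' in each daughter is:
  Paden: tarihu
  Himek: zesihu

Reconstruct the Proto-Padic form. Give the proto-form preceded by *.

*dasihu

Position 3: Paden has r, Himek has s. Taking the neighbouring segments as reconstructed: Paden r could go back to *s or *r; Himek s could go back to *t or *s — the one source consistent with every daughter is *s.
Position 2: Paden has a, Himek has e. Paden preserves a here (none of its changes turn any other segment into a), so the proto-segment is *a.
Continuing position by position gives *dasihu; check it forward:
Paden: start from *dasihu.
  rule 1 (unconditioned shift): dasihu → tasihu
  rule 2 (rhotacism): tasihu → tarihu
  ⇒ Paden tarihu
Himek: start from *dasihu.
  rule 1 (vowel merger): dasihu → desihu
  rule 2: no change — desihu
  rule 3 (unconditioned shift): desihu → zesihu
  ⇒ Himek zesihu
*dasihu is the unique common source.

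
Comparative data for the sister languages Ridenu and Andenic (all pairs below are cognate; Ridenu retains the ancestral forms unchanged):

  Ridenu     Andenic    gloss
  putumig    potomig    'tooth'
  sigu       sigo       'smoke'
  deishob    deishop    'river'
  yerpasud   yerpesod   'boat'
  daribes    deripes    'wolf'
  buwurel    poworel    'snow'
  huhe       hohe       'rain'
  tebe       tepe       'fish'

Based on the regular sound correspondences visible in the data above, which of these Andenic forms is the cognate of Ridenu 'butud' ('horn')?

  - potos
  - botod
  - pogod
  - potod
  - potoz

potod

buwurel ~ poworel — Ridenu b corresponds to Andenic p word-initially before a back vowel.
putumig ~ potomig, yerpasud ~ yerpesod — Ridenu u corresponds to Andenic o after a consonant, before a consonant other than r, m, n, p, b, f, v.
Applying these to Ridenu 'butud':
  butud → putud   (b→p word-initially before a back vowel)
  putud → potud   (u→o after a consonant, before a consonant other than r, m, n, p, b, f, v)
  potud → potod   (u→o after a consonant, before a consonant other than r, m, n, p, b, f, v)
So the Andenic cognate is 'potod'.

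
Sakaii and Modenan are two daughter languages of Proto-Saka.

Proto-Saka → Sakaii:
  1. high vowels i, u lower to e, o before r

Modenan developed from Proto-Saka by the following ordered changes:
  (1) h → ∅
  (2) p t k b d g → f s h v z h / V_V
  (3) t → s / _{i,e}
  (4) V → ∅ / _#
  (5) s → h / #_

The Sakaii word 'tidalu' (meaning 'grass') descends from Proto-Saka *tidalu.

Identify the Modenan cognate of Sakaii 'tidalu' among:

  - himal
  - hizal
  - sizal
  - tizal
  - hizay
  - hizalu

hizal

Modenan: start from *tidalu.
  rule 1: no change — tidalu
  rule 2 (intervocalic lenition): tidalu → tizalu
  rule 3 (palatalisation): tizalu → sizalu
  rule 4 (apocope): sizalu → sizal
  rule 5 (debuccalisation): sizal → hizal
  ⇒ Modenan hizal
The other candidates each miss or misapply at least one Modenan change.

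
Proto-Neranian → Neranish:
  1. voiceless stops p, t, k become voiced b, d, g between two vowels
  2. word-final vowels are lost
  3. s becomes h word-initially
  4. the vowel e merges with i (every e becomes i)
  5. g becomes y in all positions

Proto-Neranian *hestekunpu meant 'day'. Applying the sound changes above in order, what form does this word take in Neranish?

Neranish: *hestekunpu > hestegunpu > hestegunp > histigunp > histiyunp  (by intervocalic voicing, apocope, vowel merger, unconditioned shift)

histiyunp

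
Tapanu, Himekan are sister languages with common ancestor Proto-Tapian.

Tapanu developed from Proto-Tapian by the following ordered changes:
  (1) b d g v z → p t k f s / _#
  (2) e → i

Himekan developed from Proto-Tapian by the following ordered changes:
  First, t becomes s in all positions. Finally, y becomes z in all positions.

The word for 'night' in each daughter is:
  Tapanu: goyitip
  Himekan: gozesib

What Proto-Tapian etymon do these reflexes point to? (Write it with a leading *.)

Position 7: Tapanu has p, Himekan has b. Himekan preserves b here (none of its changes turn any other segment into b), so the proto-segment is *b.
Position 5: Tapanu has t, Himekan has s. Taking the neighbouring segments as reconstructed: Tapanu t can only go back to *t; Himekan s could go back to *t or *s — the one source consistent with every daughter is *t.
This points to *goyetib. Verify forward in each daughter:
Tapanu: *goyetib > goyetip > goyitip  (by final devoicing, vowel merger)
Himekan: *goyetib > goyesib > gozesib  (by unconditioned shift, unconditioned shift)
Only *goyetib yields all of Tapanu goyitip, Himekan gozesib.

*goyetib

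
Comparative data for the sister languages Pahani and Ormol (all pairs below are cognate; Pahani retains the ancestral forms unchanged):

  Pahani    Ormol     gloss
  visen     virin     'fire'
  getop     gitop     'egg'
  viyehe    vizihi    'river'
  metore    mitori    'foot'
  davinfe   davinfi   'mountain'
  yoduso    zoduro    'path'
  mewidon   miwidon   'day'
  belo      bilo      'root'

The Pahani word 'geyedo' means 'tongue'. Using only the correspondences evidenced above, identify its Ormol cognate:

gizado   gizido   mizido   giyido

gizido

getop ~ gitop, viyehe ~ vizihi — Pahani e corresponds to Ormol i after a consonant, before a consonant other than r, m, n, p, b, f, v.
viyehe ~ vizihi — Pahani y corresponds to Ormol z between vowels (before a front vowel).
Applying these to Pahani 'geyedo':
  geyedo → giyedo   (e→i after a consonant, before a consonant other than r, m, n, p, b, f, v)
  giyedo → gizedo   (y→z between vowels (before a front vowel))
  gizedo → gizido   (e→i after a consonant, before a consonant other than r, m, n, p, b, f, v)
So the Ormol cognate is 'gizido'.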